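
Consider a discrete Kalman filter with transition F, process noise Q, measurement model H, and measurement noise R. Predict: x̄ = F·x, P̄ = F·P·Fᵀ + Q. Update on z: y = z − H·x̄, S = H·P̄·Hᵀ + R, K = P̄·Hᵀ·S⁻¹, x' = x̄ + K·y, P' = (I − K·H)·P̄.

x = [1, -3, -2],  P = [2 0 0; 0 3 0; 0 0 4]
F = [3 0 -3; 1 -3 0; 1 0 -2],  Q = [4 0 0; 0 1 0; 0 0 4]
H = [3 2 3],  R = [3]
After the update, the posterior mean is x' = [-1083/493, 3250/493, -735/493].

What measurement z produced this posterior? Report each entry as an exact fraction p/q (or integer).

x̄ = F·x = [9, 10, 5]
P̄ = F·P·Fᵀ + Q = [58 6 30; 6 30 2; 30 2 22]
S = H·P̄·Hᵀ + R = [1479]
K = P̄·Hᵀ·S⁻¹ = [92/493; 28/493; 160/1479]
x' − x̄ = [-5520/493, -1680/493, -3200/493] = K·y
y = (KᵀK)⁻¹·Kᵀ·(x' − x̄) = [-60]
z = y + H·x̄ = [-60] + [62] = [2]

z = [2]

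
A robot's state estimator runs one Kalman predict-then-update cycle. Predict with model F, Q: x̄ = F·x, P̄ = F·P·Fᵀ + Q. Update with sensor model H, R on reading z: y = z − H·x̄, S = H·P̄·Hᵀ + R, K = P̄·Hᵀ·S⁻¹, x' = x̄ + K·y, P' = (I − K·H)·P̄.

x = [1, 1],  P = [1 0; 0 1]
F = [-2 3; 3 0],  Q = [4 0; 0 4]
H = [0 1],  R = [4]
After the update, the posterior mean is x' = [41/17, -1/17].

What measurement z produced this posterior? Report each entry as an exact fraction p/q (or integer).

x̄ = F·x = [1, 3]
P̄ = F·P·Fᵀ + Q = [17 -6; -6 13]
S = H·P̄·Hᵀ + R = [17]
K = P̄·Hᵀ·S⁻¹ = [-6/17; 13/17]
x' − x̄ = [24/17, -52/17] = K·y
y = (KᵀK)⁻¹·Kᵀ·(x' − x̄) = [-4]
z = y + H·x̄ = [-4] + [3] = [-1]

z = [-1]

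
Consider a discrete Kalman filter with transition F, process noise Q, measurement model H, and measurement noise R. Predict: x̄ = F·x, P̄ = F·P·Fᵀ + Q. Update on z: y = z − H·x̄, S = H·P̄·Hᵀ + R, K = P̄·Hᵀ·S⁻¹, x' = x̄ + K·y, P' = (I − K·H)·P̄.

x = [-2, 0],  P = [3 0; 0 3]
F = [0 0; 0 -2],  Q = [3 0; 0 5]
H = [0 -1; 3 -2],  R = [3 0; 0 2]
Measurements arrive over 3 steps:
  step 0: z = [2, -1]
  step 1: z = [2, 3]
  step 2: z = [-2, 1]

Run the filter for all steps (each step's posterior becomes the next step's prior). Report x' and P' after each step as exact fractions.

step 0: x' = [-99/98, -221/196], P' = [183/196 459/392; 459/392 1479/784]
step 1: x' = [17613/117871, -148430/117871], P' = [106806/117871 132786/117871; 132786/117871 213933/117871]
step 2: x' = [5265117/4343959, 6310709/4343959], P' = [15703833/17375836 39017349/34751672; 39017349/34751672 125722569/69503344]

step 0: x̄ = F·x = [0, 0]
step 0: P̄ = F·P·Fᵀ + Q = [3 0; 0 17]
step 0: y = z − H·x̄ = [2, -1]
step 0: S = H·P̄·Hᵀ + R = [20 34; 34 97]
step 0: K = P̄·Hᵀ·S⁻¹ = [-153/392 45/196; -493/784 -51/392]
step 0: x' = x̄ + K·y = [-99/98, -221/196]
step 0: P' = (I − K·H)·P̄ = [183/196 459/392; 459/392 1479/784]
step 1: x̄ = F·x = [0, 221/98]
step 1: P̄ = F·P·Fᵀ + Q = [3 0; 0 2459/196]
step 1: y = z − H·x̄ = [417/98, 368/49]
step 1: S = H·P̄·Hᵀ + R = [3047/196 2459/98; 2459/98 3880/49]
step 1: K = P̄·Hᵀ·S⁻¹ = [-44262/117871 27423/117871; -71311/117871 -14754/117871]
step 1: x' = x̄ + K·y = [17613/117871, -148430/117871]
step 1: P' = (I − K·H)·P̄ = [106806/117871 132786/117871; 132786/117871 213933/117871]
step 2: x̄ = F·x = [0, 296860/117871]
step 2: P̄ = F·P·Fᵀ + Q = [3 0; 0 1445087/117871]
step 2: y = z − H·x̄ = [61118/117871, 711591/117871]
step 2: S = H·P̄·Hᵀ + R = [1798700/117871 2890174/117871; 2890174/117871 9198607/117871]
step 2: K = P̄·Hᵀ·S⁻¹ = [-13005783/34751672 4047075/17375836; -41907523/69503344 -4335261/34751672]
step 2: x' = x̄ + K·y = [5265117/4343959, 6310709/4343959]
step 2: P' = (I − K·H)·P̄ = [15703833/17375836 39017349/34751672; 39017349/34751672 125722569/69503344]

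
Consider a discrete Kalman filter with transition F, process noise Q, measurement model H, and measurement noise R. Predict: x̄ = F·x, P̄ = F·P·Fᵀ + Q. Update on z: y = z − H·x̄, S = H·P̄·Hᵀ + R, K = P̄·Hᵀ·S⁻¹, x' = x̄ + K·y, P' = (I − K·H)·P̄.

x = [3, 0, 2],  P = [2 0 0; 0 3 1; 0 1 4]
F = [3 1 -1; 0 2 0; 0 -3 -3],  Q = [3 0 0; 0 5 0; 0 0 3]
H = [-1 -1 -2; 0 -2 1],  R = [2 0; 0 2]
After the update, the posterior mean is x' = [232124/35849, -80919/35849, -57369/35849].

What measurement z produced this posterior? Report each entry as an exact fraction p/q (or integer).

z = [-1, 3]

x̄ = F·x = [7, 0, -6]
P̄ = F·P·Fᵀ + Q = [26 4 3; 4 17 -24; 3 -24 84]
S = H·P̄·Hᵀ + R = [305 -201; -201 250]
K = P̄·Hᵀ·S⁻¹ = [-10005/35849 -8761/35849; -4908/35849 -12263/35849; -10218/35849 10713/35849]
x' − x̄ = [-18819/35849, -80919/35849, 157725/35849] = K·y
y = (KᵀK)⁻¹·Kᵀ·(x' − x̄) = [-6, 9]
z = y + H·x̄ = [-6, 9] + [5, -6] = [-1, 3]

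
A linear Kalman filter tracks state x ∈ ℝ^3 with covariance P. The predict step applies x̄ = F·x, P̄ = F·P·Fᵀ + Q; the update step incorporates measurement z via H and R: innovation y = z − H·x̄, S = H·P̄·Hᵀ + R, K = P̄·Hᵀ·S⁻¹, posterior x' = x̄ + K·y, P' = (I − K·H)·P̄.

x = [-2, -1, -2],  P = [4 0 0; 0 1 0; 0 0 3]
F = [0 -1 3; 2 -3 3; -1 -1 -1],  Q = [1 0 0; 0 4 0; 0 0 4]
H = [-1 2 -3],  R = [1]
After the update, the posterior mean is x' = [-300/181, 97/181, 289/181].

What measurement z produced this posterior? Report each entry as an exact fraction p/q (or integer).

x̄ = F·x = [-5, -7, 5]
P̄ = F·P·Fᵀ + Q = [29 30 -8; 30 56 -14; -8 -14 12]
S = H·P̄·Hᵀ + R = [362]
K = P̄·Hᵀ·S⁻¹ = [55/362; 62/181; -28/181]
x' − x̄ = [605/181, 1364/181, -616/181] = K·y
y = (KᵀK)⁻¹·Kᵀ·(x' − x̄) = [22]
z = y + H·x̄ = [22] + [-24] = [-2]

z = [-2]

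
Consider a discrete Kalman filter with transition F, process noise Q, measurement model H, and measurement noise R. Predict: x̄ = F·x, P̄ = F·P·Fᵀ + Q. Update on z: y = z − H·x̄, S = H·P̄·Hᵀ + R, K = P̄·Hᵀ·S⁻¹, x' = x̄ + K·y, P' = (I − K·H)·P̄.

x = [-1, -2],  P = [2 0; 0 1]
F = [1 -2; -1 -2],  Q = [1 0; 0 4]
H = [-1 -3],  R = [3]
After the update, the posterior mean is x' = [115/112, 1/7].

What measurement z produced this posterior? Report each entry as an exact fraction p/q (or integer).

x̄ = F·x = [3, 5]
P̄ = F·P·Fᵀ + Q = [7 2; 2 10]
S = H·P̄·Hᵀ + R = [112]
K = P̄·Hᵀ·S⁻¹ = [-13/112; -2/7]
x' − x̄ = [-221/112, -34/7] = K·y
y = (KᵀK)⁻¹·Kᵀ·(x' − x̄) = [17]
z = y + H·x̄ = [17] + [-18] = [-1]

z = [-1]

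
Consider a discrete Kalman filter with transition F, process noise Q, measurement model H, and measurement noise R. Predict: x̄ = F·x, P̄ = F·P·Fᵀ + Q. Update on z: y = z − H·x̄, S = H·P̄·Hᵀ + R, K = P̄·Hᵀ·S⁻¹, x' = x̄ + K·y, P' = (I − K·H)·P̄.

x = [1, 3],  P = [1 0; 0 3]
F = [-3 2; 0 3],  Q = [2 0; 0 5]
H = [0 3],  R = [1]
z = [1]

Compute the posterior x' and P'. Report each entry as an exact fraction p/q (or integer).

x̄ = F·x = [3, 9]
P̄ = F·P·Fᵀ + Q = [23 18; 18 32]
y = z − H·x̄ = [-26]
S = H·P̄·Hᵀ + R = [289]
K = P̄·Hᵀ·S⁻¹ = [54/289; 96/289]
x' = x̄ + K·y = [-537/289, 105/289]
P' = (I − K·H)·P̄ = [3731/289 18/289; 18/289 32/289]

x' = [-537/289, 105/289]
P' = [3731/289 18/289; 18/289 32/289]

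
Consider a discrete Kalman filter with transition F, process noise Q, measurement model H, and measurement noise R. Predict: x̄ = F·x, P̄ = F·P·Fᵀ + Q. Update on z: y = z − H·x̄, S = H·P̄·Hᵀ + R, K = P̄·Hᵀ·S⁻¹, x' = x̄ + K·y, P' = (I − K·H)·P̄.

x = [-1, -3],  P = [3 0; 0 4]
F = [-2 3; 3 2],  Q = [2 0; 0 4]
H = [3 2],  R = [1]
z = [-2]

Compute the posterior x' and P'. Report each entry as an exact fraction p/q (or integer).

x̄ = F·x = [-7, -9]
P̄ = F·P·Fᵀ + Q = [50 6; 6 47]
y = z − H·x̄ = [37]
S = H·P̄·Hᵀ + R = [711]
K = P̄·Hᵀ·S⁻¹ = [18/79; 112/711]
x' = x̄ + K·y = [113/79, -2255/711]
P' = (I − K·H)·P̄ = [1034/79 -1542/79; -1542/79 20873/711]

x' = [113/79, -2255/711]
P' = [1034/79 -1542/79; -1542/79 20873/711]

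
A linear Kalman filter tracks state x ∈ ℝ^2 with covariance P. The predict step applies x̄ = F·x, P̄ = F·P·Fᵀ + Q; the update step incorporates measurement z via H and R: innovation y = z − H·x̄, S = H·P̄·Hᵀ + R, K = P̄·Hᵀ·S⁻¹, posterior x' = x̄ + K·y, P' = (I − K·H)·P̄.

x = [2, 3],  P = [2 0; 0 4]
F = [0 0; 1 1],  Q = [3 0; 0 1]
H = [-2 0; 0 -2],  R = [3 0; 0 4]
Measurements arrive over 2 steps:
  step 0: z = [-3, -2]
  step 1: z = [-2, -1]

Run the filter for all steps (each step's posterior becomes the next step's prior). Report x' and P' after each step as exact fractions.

step 0: x' = [6/5, 3/2], P' = [3/5 0; 0 7/8]
step 1: x' = [4/5, 315/278], P' = [3/5 0; 0 99/139]

step 0: x̄ = F·x = [0, 5]
step 0: P̄ = F·P·Fᵀ + Q = [3 0; 0 7]
step 0: y = z − H·x̄ = [-3, 8]
step 0: S = H·P̄·Hᵀ + R = [15 0; 0 32]
step 0: K = P̄·Hᵀ·S⁻¹ = [-2/5 0; 0 -7/16]
step 0: x' = x̄ + K·y = [6/5, 3/2]
step 0: P' = (I − K·H)·P̄ = [3/5 0; 0 7/8]
step 1: x̄ = F·x = [0, 27/10]
step 1: P̄ = F·P·Fᵀ + Q = [3 0; 0 99/40]
step 1: y = z − H·x̄ = [-2, 22/5]
step 1: S = H·P̄·Hᵀ + R = [15 0; 0 139/10]
step 1: K = P̄·Hᵀ·S⁻¹ = [-2/5 0; 0 -99/278]
step 1: x' = x̄ + K·y = [4/5, 315/278]
step 1: P' = (I − K·H)·P̄ = [3/5 0; 0 99/139]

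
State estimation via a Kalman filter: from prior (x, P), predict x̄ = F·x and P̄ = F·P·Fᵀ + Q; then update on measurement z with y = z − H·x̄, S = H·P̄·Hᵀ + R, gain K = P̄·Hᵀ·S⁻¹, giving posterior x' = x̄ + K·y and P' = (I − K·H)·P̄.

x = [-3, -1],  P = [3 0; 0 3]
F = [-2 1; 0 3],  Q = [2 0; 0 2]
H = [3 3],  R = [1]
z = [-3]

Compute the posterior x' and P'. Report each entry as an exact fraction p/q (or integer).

x' = [2183/577, -2757/577]
P' = [3725/577 -3699/577; -3699/577 3737/577]

x̄ = F·x = [5, -3]
P̄ = F·P·Fᵀ + Q = [17 9; 9 29]
y = z − H·x̄ = [-9]
S = H·P̄·Hᵀ + R = [577]
K = P̄·Hᵀ·S⁻¹ = [78/577; 114/577]
x' = x̄ + K·y = [2183/577, -2757/577]
P' = (I − K·H)·P̄ = [3725/577 -3699/577; -3699/577 3737/577]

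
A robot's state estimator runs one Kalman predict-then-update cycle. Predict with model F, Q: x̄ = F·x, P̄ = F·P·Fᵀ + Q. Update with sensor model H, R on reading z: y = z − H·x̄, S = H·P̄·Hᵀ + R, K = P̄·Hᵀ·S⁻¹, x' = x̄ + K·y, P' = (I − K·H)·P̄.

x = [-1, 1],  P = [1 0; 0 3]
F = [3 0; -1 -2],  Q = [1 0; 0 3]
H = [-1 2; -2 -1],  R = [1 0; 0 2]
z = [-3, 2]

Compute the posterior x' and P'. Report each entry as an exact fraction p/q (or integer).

x̄ = F·x = [-3, -1]
P̄ = F·P·Fᵀ + Q = [10 -3; -3 16]
y = z − H·x̄ = [-4, -5]
S = H·P̄·Hᵀ + R = [87 -3; -3 46]
K = P̄·Hᵀ·S⁻¹ = [-787/3993 -509/1331; 1580/3993 -255/1331]
x' = x̄ + K·y = [-1196/3993, -6488/3993]
P' = (I − K·H)·P̄ = [1379/3993 296/3993; 296/3993 938/3993]

x' = [-1196/3993, -6488/3993]
P' = [1379/3993 296/3993; 296/3993 938/3993]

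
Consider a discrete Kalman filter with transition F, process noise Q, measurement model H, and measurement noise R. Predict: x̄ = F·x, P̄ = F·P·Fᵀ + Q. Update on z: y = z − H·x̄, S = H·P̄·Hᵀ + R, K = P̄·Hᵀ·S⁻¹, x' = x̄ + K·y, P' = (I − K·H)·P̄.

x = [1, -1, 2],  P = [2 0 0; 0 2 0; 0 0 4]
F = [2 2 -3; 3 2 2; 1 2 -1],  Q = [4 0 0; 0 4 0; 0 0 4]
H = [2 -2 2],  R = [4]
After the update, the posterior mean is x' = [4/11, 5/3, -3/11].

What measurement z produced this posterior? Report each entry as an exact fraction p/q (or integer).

z = [-3]

x̄ = F·x = [-6, 5, -3]
P̄ = F·P·Fᵀ + Q = [56 -4 24; -4 46 6; 24 6 18]
S = H·P̄·Hᵀ + R = [660]
K = P̄·Hᵀ·S⁻¹ = [14/55; -2/15; 6/55]
x' − x̄ = [70/11, -10/3, 30/11] = K·y
y = (KᵀK)⁻¹·Kᵀ·(x' − x̄) = [25]
z = y + H·x̄ = [25] + [-28] = [-3]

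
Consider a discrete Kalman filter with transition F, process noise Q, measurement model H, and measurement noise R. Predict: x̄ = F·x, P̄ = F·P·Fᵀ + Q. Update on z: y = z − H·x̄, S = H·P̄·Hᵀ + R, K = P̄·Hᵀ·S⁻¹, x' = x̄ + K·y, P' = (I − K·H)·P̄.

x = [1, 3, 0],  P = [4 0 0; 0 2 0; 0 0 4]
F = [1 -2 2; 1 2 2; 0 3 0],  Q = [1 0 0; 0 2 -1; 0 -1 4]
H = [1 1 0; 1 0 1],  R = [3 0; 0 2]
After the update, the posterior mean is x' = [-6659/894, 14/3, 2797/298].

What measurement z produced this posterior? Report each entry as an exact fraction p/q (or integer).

z = [-3, 2]

x̄ = F·x = [-5, 7, 9]
P̄ = F·P·Fᵀ + Q = [29 12 -12; 12 30 11; -12 11 22]
S = H·P̄·Hᵀ + R = [86 40; 40 29]
K = P̄·Hᵀ·S⁻¹ = [509/894 -89/447; 1/3 1/3; -143/298 150/149]
x' − x̄ = [-2189/894, -7/3, 115/298] = K·y
y = (KᵀK)⁻¹·Kᵀ·(x' − x̄) = [-5, -2]
z = y + H·x̄ = [-5, -2] + [2, 4] = [-3, 2]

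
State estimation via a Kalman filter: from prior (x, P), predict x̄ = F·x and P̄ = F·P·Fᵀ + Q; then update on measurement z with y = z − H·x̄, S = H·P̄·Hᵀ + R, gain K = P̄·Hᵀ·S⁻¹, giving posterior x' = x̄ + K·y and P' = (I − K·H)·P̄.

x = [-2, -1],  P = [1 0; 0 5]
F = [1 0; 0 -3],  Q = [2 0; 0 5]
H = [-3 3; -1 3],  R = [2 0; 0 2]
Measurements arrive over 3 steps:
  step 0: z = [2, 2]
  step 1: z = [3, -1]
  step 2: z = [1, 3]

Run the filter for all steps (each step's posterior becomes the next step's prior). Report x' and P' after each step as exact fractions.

step 0: x' = [-215/454, 81/227], P' = [1353/1816 225/454; 225/454 100/227]
step 1: x' = [-224035/142934, -202527/285868], P' = [92765/142934 120675/285868; 120675/285868 219655/571736]
step 2: x' = [55389653/167385896, 37322283/41846474], P' = [108547257/167385896 17657775/41846474; 17657775/41846474 8037275/20923237]

step 0: x̄ = F·x = [-2, 3]
step 0: P̄ = F·P·Fᵀ + Q = [3 0; 0 50]
step 0: y = z − H·x̄ = [-13, -9]
step 0: S = H·P̄·Hᵀ + R = [479 459; 459 455]
step 0: K = P̄·Hᵀ·S⁻¹ = [-1359/3632 1347/3632; -75/908 375/908]
step 0: x' = x̄ + K·y = [-215/454, 81/227]
step 0: P' = (I − K·H)·P̄ = [1353/1816 225/454; 225/454 100/227]
step 1: x̄ = F·x = [-215/454, -243/227]
step 1: P̄ = F·P·Fᵀ + Q = [4985/1816 -675/454; -675/454 2035/227]
step 1: y = z − H·x̄ = [2175/454, 789/454]
step 1: S = H·P̄·Hᵀ + R = [243617/1816 193875/1816; 193875/1816 171337/1816]
step 1: K = P̄·Hᵀ·S⁻¹ = [-194565/571736 16045/51976; -65085/1143472 37965/103952]
step 1: x' = x̄ + K·y = [-224035/142934, -202527/285868]
step 1: P' = (I − K·H)·P̄ = [92765/142934 120675/285868; 120675/285868 219655/571736]
step 2: x̄ = F·x = [-224035/142934, 607581/285868]
step 2: P̄ = F·P·Fᵀ + Q = [378633/142934 -362025/285868; -362025/285868 4835575/571736]
step 2: y = z − H·x̄ = [-2881085/285868, -1413209/285868]
step 2: S = H·P̄·Hᵀ + R = [71327335/571736 56752371/571736; 56752371/571736 50522479/571736]
step 2: K = P̄·Hᵀ·S⁻¹ = [-113748471/334771792 103346043/334771792; -4749675/83692948 30565875/83692948]
step 2: x' = x̄ + K·y = [55389653/167385896, 37322283/41846474]
step 2: P' = (I − K·H)·P̄ = [108547257/167385896 17657775/41846474; 17657775/41846474 8037275/20923237]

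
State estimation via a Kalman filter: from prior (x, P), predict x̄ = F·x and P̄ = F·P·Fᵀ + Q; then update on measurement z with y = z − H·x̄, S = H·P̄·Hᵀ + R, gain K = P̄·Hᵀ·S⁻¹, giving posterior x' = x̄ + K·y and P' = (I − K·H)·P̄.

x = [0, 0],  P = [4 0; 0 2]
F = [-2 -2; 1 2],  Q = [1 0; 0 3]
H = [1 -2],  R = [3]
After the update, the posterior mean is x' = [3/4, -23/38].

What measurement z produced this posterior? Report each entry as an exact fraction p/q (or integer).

z = [2]

x̄ = F·x = [0, 0]
P̄ = F·P·Fᵀ + Q = [25 -16; -16 15]
S = H·P̄·Hᵀ + R = [152]
K = P̄·Hᵀ·S⁻¹ = [3/8; -23/76]
x' − x̄ = [3/4, -23/38] = K·y
y = (KᵀK)⁻¹·Kᵀ·(x' − x̄) = [2]
z = y + H·x̄ = [2] + [0] = [2]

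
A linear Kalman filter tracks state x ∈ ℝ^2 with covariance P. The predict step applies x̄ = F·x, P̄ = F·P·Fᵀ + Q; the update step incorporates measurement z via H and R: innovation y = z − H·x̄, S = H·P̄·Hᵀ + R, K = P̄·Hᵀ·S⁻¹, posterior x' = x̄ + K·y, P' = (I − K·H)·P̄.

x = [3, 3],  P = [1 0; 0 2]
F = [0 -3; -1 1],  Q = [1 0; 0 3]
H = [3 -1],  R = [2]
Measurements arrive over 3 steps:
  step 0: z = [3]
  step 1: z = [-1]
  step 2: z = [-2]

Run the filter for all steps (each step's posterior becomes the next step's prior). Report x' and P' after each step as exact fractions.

step 0: x' = [-9/43, -144/43], P' = [116/215 222/215; 222/215 714/215]
step 1: x' = [-4903/11681, -16454/35043], P' = [11665/23362 20729/23362; 20729/23362 197479/70086]
step 2: x' = [-9831267/19520359, 8667249/19520359], P' = [9735919/19520359 17311623/19520359; 17311623/19520359 55006841/19520359]

step 0: x̄ = F·x = [-9, 0]
step 0: P̄ = F·P·Fᵀ + Q = [19 -6; -6 6]
step 0: y = z − H·x̄ = [30]
step 0: S = H·P̄·Hᵀ + R = [215]
step 0: K = P̄·Hᵀ·S⁻¹ = [63/215; -24/215]
step 0: x' = x̄ + K·y = [-9/43, -144/43]
step 0: P' = (I − K·H)·P̄ = [116/215 222/215; 222/215 714/215]
step 1: x̄ = F·x = [432/43, -135/43]
step 1: P̄ = F·P·Fᵀ + Q = [6641/215 -1476/215; -1476/215 1031/215]
step 1: y = z − H·x̄ = [-1474/43]
step 1: S = H·P̄·Hᵀ + R = [70086/215]
step 1: K = P̄·Hᵀ·S⁻¹ = [7133/23362; -5459/70086]
step 1: x' = x̄ + K·y = [-4903/11681, -16454/35043]
step 1: P' = (I − K·H)·P̄ = [11665/23362 20729/23362; 20729/23362 197479/70086]
step 2: x̄ = F·x = [16454/11681, -1745/35043]
step 2: P̄ = F·P·Fᵀ + Q = [615799/23362 -67646/11681; -67646/11681 159179/35043]
step 2: y = z − H·x̄ = [-219917/35043]
step 2: S = H·P̄·Hᵀ + R = [19520359/70086]
step 2: K = P̄·Hᵀ·S⁻¹ = [5948067/19520359; -1535986/19520359]
step 2: x' = x̄ + K·y = [-9831267/19520359, 8667249/19520359]
step 2: P' = (I − K·H)·P̄ = [9735919/19520359 17311623/19520359; 17311623/19520359 55006841/19520359]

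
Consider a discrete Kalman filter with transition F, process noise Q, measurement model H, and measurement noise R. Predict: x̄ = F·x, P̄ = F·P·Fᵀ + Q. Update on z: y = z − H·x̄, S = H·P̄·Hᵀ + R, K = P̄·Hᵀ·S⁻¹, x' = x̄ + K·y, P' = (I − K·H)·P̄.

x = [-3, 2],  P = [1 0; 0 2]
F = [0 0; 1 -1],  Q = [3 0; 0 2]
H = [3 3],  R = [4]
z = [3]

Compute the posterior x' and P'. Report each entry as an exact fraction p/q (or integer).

x' = [81/38, -55/38]
P' = [147/76 -135/76; -135/76 155/76]

x̄ = F·x = [0, -5]
P̄ = F·P·Fᵀ + Q = [3 0; 0 5]
y = z − H·x̄ = [18]
S = H·P̄·Hᵀ + R = [76]
K = P̄·Hᵀ·S⁻¹ = [9/76; 15/76]
x' = x̄ + K·y = [81/38, -55/38]
P' = (I − K·H)·P̄ = [147/76 -135/76; -135/76 155/76]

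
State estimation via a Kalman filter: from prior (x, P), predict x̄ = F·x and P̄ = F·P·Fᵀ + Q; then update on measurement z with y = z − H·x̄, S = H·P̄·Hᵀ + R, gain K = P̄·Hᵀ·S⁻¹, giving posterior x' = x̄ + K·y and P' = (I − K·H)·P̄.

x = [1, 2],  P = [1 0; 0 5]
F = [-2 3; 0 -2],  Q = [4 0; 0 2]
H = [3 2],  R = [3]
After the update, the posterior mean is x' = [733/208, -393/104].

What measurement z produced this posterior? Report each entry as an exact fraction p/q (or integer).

x̄ = F·x = [4, -4]
P̄ = F·P·Fᵀ + Q = [53 -30; -30 22]
S = H·P̄·Hᵀ + R = [208]
K = P̄·Hᵀ·S⁻¹ = [99/208; -23/104]
x' − x̄ = [-99/208, 23/104] = K·y
y = (KᵀK)⁻¹·Kᵀ·(x' − x̄) = [-1]
z = y + H·x̄ = [-1] + [4] = [3]

z = [3]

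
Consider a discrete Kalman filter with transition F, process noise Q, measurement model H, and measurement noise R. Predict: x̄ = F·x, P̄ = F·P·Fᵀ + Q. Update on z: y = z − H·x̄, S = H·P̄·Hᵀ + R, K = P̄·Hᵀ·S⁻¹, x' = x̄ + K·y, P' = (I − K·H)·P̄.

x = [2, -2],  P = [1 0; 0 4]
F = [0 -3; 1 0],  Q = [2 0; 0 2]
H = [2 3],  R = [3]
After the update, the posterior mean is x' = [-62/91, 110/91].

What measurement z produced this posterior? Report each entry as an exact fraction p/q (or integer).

x̄ = F·x = [6, 2]
P̄ = F·P·Fᵀ + Q = [38 0; 0 3]
S = H·P̄·Hᵀ + R = [182]
K = P̄·Hᵀ·S⁻¹ = [38/91; 9/182]
x' − x̄ = [-608/91, -72/91] = K·y
y = (KᵀK)⁻¹·Kᵀ·(x' − x̄) = [-16]
z = y + H·x̄ = [-16] + [18] = [2]

z = [2]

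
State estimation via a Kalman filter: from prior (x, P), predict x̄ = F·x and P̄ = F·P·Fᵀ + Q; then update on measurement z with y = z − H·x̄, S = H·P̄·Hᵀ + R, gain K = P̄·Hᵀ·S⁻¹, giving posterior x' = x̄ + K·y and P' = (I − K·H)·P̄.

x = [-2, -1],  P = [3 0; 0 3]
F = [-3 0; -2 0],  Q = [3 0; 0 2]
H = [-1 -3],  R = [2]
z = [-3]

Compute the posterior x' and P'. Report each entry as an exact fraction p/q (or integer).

x' = [24/19, 82/133]
P' = [66/19 -18/19; -18/19 62/133]

x̄ = F·x = [6, 4]
P̄ = F·P·Fᵀ + Q = [30 18; 18 14]
y = z − H·x̄ = [15]
S = H·P̄·Hᵀ + R = [266]
K = P̄·Hᵀ·S⁻¹ = [-6/19; -30/133]
x' = x̄ + K·y = [24/19, 82/133]
P' = (I − K·H)·P̄ = [66/19 -18/19; -18/19 62/133]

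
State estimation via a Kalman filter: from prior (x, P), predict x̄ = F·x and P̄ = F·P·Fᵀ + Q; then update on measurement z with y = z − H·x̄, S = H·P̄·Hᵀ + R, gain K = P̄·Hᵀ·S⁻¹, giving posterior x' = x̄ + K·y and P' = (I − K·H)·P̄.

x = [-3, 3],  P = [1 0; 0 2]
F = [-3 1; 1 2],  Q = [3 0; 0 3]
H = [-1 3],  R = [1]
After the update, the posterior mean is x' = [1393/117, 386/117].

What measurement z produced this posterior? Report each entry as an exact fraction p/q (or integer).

z = [-2]

x̄ = F·x = [12, 3]
P̄ = F·P·Fᵀ + Q = [14 1; 1 12]
S = H·P̄·Hᵀ + R = [117]
K = P̄·Hᵀ·S⁻¹ = [-11/117; 35/117]
x' − x̄ = [-11/117, 35/117] = K·y
y = (KᵀK)⁻¹·Kᵀ·(x' − x̄) = [1]
z = y + H·x̄ = [1] + [-3] = [-2]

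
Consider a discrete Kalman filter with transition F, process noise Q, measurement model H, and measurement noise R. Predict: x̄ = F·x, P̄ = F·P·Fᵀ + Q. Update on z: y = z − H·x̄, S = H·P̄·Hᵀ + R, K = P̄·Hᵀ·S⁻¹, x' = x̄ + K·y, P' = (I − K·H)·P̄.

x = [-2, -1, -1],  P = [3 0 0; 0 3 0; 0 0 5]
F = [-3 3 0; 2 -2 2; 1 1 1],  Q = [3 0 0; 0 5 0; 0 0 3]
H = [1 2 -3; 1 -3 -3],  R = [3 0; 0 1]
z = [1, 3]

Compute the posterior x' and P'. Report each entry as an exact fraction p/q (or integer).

x' = [-48381/118453, -43678/118453, -91936/118453]
P' = [3532296/118453 -8493/118453 1179660/118453; -8493/118453 18591/118453 -13524/118453; 1179660/118453 -13524/118453 409906/118453]

x̄ = F·x = [3, -4, -4]
P̄ = F·P·Fᵀ + Q = [57 -36 0; -36 49 10; 0 10 14]
y = z − H·x̄ = [-6, -24]
S = H·P̄·Hᵀ + R = [118 -45; -45 1021]
K = P̄·Hᵀ·S⁻¹ = [-7890/118453 18795/118453; 23087/118453 -23694/118453; -25702/118453 -9486/118453]
x' = x̄ + K·y = [-48381/118453, -43678/118453, -91936/118453]
P' = (I − K·H)·P̄ = [3532296/118453 -8493/118453 1179660/118453; -8493/118453 18591/118453 -13524/118453; 1179660/118453 -13524/118453 409906/118453]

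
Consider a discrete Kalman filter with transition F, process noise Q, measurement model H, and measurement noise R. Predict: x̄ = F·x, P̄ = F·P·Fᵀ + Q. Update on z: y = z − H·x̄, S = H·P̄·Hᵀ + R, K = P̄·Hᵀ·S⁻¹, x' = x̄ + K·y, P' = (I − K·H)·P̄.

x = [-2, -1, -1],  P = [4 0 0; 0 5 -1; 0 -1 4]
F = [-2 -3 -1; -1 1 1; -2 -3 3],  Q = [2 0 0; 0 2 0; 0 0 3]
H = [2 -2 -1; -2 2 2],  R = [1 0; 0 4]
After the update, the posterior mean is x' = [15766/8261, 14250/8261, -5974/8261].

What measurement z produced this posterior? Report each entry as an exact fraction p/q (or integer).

x̄ = F·x = [8, 0, 4]
P̄ = F·P·Fᵀ + Q = [61 -7 55; -7 13 5; 55 5 118]
S = H·P̄·Hᵀ + R = [271 -288; -288 428]
K = P̄·Hᵀ·S⁻¹ = [6795/8261 8141/16522; -1215/8261 295/16522; 7866/8261 7918/8261]
x' − x̄ = [-50322/8261, 14250/8261, -39018/8261] = K·y
y = (KᵀK)⁻¹·Kᵀ·(x' − x̄) = [-11, 6]
z = y + H·x̄ = [-11, 6] + [12, -8] = [1, -2]

z = [1, -2]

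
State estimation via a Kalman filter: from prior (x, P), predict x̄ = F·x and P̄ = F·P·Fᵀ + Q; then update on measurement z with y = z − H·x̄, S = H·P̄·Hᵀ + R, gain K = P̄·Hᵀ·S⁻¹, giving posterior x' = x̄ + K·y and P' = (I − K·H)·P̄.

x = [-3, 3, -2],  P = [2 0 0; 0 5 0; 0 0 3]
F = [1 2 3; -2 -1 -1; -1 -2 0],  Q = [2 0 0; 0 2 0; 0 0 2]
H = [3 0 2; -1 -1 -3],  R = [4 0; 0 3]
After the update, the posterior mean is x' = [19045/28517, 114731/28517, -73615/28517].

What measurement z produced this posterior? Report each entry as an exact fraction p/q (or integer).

z = [-3, 3]

x̄ = F·x = [-3, 5, -3]
P̄ = F·P·Fᵀ + Q = [51 -23 -22; -23 18 14; -22 14 24]
S = H·P̄·Hᵀ + R = [295 -14; -14 194]
K = P̄·Hᵀ·S⁻¹ = [10839/28517 6368/28517; -4236/28517 -11489/57034; -2194/28517 -9566/28517]
x' − x̄ = [104596/28517, -27854/28517, 11936/28517] = K·y
y = (KᵀK)⁻¹·Kᵀ·(x' − x̄) = [12, -4]
z = y + H·x̄ = [12, -4] + [-15, 7] = [-3, 3]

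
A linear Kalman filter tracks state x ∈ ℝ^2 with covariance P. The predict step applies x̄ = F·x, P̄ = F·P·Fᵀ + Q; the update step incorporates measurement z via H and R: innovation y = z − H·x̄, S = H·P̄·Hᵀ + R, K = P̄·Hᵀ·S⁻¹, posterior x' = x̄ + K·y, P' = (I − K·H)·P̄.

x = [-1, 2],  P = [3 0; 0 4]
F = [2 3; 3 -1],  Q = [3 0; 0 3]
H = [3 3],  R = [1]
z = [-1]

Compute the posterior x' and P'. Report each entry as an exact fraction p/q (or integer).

x̄ = F·x = [4, -5]
P̄ = F·P·Fᵀ + Q = [51 6; 6 34]
y = z − H·x̄ = [2]
S = H·P̄·Hᵀ + R = [874]
K = P̄·Hᵀ·S⁻¹ = [9/46; 60/437]
x' = x̄ + K·y = [101/23, -2065/437]
P' = (I − K·H)·P̄ = [807/46 -402/23; -402/23 7658/437]

x' = [101/23, -2065/437]
P' = [807/46 -402/23; -402/23 7658/437]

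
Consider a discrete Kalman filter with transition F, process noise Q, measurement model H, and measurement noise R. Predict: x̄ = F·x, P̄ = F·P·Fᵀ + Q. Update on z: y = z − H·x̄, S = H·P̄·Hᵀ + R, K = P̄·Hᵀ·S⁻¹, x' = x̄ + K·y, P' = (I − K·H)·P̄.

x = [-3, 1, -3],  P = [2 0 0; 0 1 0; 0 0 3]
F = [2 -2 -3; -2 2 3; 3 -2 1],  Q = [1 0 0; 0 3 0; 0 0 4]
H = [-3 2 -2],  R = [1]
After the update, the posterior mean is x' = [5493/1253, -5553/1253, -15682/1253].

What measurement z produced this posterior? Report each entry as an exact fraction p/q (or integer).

x̄ = F·x = [1, -1, -14]
P̄ = F·P·Fᵀ + Q = [40 -39 7; -39 42 -7; 7 -7 29]
S = H·P̄·Hᵀ + R = [1253]
K = P̄·Hᵀ·S⁻¹ = [-212/1253; 215/1253; -93/1253]
x' − x̄ = [4240/1253, -4300/1253, 1860/1253] = K·y
y = (KᵀK)⁻¹·Kᵀ·(x' − x̄) = [-20]
z = y + H·x̄ = [-20] + [23] = [3]

z = [3]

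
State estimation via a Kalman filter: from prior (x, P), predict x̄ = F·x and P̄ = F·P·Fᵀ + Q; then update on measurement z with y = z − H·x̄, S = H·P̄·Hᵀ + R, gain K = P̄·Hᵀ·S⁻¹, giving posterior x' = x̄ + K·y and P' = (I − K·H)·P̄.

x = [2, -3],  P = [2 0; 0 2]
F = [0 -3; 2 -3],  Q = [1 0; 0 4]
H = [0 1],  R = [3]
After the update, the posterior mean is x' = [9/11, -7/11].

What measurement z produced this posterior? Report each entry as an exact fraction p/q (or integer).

x̄ = F·x = [9, 13]
P̄ = F·P·Fᵀ + Q = [19 18; 18 30]
S = H·P̄·Hᵀ + R = [33]
K = P̄·Hᵀ·S⁻¹ = [6/11; 10/11]
x' − x̄ = [-90/11, -150/11] = K·y
y = (KᵀK)⁻¹·Kᵀ·(x' − x̄) = [-15]
z = y + H·x̄ = [-15] + [13] = [-2]

z = [-2]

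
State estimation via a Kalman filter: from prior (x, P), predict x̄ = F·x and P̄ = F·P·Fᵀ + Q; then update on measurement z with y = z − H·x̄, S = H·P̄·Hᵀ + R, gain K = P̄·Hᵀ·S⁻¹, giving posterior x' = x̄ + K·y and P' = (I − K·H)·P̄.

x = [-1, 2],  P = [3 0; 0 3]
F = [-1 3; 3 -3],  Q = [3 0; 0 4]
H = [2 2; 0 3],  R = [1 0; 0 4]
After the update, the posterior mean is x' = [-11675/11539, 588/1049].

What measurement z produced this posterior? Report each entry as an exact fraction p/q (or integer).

x̄ = F·x = [7, -9]
P̄ = F·P·Fᵀ + Q = [33 -36; -36 58]
S = H·P̄·Hᵀ + R = [77 132; 132 526]
K = P̄·Hᵀ·S⁻¹ = [5550/11539 -342/1049; 8/1049 345/1049]
x' − x̄ = [-92448/11539, 10029/1049] = K·y
y = (KᵀK)⁻¹·Kᵀ·(x' − x̄) = [3, 29]
z = y + H·x̄ = [3, 29] + [-4, -27] = [-1, 2]

z = [-1, 2]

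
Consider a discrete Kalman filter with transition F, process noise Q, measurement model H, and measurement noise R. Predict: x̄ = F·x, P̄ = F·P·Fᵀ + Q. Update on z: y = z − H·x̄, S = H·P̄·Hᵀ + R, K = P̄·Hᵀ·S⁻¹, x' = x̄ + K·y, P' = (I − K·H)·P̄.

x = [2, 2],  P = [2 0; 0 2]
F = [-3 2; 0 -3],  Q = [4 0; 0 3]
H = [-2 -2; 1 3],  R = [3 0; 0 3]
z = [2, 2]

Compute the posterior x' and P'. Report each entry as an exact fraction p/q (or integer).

x̄ = F·x = [-2, -6]
P̄ = F·P·Fᵀ + Q = [30 -12; -12 21]
y = z − H·x̄ = [-14, 22]
S = H·P̄·Hᵀ + R = [111 -90; -90 150]
K = P̄·Hᵀ·S⁻¹ = [-66/95 -217/475; 21/95 449/950]
x' = x̄ + K·y = [-1104/475, 619/475]
P' = (I − K·H)·P̄ = [1068/475 -573/475; -573/475 831/950]

x' = [-1104/475, 619/475]
P' = [1068/475 -573/475; -573/475 831/950]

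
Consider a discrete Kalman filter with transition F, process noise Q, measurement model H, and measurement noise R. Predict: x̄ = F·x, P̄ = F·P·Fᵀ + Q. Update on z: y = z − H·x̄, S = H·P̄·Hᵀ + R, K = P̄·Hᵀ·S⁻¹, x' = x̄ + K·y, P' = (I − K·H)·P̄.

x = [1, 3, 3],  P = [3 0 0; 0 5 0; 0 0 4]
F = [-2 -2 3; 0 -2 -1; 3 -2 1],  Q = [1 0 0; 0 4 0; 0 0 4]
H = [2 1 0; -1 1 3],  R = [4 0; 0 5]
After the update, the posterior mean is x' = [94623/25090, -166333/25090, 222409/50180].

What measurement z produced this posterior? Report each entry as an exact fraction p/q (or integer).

x̄ = F·x = [1, -9, 0]
P̄ = F·P·Fᵀ + Q = [69 8 14; 8 28 16; 14 16 55]
S = H·P̄·Hᵀ + R = [340 30; 30 593]
K = P̄·Hᵀ·S⁻¹ = [21787/50180 -271/5018; 6013/50180 545/5018; 10541/100360 2773/10036]
x' − x̄ = [69533/25090, 59477/25090, 222409/50180] = K·y
y = (KᵀK)⁻¹·Kᵀ·(x' − x̄) = [8, 13]
z = y + H·x̄ = [8, 13] + [-7, -10] = [1, 3]

z = [1, 3]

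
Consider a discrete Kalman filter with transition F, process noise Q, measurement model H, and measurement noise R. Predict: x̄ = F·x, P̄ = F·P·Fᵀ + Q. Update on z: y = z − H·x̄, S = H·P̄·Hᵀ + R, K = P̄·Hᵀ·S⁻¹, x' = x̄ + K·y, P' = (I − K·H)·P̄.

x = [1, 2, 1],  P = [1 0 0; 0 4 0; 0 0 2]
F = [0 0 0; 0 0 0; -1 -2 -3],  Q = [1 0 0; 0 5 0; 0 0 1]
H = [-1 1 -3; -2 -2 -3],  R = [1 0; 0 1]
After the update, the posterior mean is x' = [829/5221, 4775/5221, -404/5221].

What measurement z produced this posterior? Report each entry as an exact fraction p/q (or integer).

z = [1, -2]

x̄ = F·x = [0, 0, -8]
P̄ = F·P·Fᵀ + Q = [1 0 0; 0 5 0; 0 0 36]
S = H·P̄·Hᵀ + R = [331 316; 316 349]
K = P̄·Hᵀ·S⁻¹ = [283/15663 -346/15663; 1635/5221 -1630/5221; -1188/5221 -540/5221]
x' − x̄ = [829/5221, 4775/5221, 41364/5221] = K·y
y = (KᵀK)⁻¹·Kᵀ·(x' − x̄) = [-23, -26]
z = y + H·x̄ = [-23, -26] + [24, 24] = [1, -2]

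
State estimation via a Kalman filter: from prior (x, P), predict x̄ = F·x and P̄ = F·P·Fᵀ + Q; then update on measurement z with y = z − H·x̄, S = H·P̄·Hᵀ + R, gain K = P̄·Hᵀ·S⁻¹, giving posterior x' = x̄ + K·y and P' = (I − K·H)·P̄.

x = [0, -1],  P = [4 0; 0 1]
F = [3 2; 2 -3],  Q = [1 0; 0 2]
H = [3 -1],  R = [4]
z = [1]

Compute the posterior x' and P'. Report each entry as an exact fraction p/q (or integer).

x̄ = F·x = [-2, 3]
P̄ = F·P·Fᵀ + Q = [41 18; 18 27]
y = z − H·x̄ = [10]
S = H·P̄·Hᵀ + R = [292]
K = P̄·Hᵀ·S⁻¹ = [105/292; 27/292]
x' = x̄ + K·y = [233/146, 573/146]
P' = (I − K·H)·P̄ = [947/292 2421/292; 2421/292 7155/292]

x' = [233/146, 573/146]
P' = [947/292 2421/292; 2421/292 7155/292]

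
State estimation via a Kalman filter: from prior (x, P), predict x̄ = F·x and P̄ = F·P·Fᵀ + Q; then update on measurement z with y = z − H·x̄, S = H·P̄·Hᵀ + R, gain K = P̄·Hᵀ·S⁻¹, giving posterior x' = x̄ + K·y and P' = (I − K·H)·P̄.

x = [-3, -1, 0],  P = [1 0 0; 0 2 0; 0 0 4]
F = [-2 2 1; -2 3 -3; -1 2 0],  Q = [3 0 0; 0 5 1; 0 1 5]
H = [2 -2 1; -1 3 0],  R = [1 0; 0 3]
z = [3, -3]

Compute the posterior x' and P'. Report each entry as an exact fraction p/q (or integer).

x̄ = F·x = [4, 3, 1]
P̄ = F·P·Fᵀ + Q = [19 4 10; 4 63 15; 10 15 14]
y = z − H·x̄ = [0, -8]
S = H·P̄·Hᵀ + R = [291 -349; -349 565]
K = P̄·Hᵀ·S⁻¹ = [20157/42614 11923/42614; 245/1639 688/1639; 14475/42614 11581/42614]
x' = x̄ + K·y = [37536/21307, -587/1639, -25017/21307]
P' = (I − K·H)·P̄ = [86847/42614 1572/1639 -71793/42614; 1572/1639 1212/1639 -475/1639; -71793/42614 -475/1639 133361/42614]

x' = [37536/21307, -587/1639, -25017/21307]
P' = [86847/42614 1572/1639 -71793/42614; 1572/1639 1212/1639 -475/1639; -71793/42614 -475/1639 133361/42614]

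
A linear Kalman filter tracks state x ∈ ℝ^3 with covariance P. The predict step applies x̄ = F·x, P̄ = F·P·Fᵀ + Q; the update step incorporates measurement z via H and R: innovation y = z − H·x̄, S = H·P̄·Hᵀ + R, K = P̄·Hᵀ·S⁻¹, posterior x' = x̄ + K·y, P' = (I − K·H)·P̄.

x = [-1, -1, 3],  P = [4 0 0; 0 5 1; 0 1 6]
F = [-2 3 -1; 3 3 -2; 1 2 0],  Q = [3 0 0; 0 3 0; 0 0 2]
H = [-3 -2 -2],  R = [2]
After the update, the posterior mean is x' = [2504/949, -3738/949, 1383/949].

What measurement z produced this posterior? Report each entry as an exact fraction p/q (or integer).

x̄ = F·x = [-4, -12, -3]
P̄ = F·P·Fᵀ + Q = [64 24 20; 24 96 38; 20 38 26]
S = H·P̄·Hᵀ + R = [1898]
K = P̄·Hᵀ·S⁻¹ = [-140/949; -170/949; -94/949]
x' − x̄ = [6300/949, 7650/949, 4230/949] = K·y
y = (KᵀK)⁻¹·Kᵀ·(x' − x̄) = [-45]
z = y + H·x̄ = [-45] + [42] = [-3]

z = [-3]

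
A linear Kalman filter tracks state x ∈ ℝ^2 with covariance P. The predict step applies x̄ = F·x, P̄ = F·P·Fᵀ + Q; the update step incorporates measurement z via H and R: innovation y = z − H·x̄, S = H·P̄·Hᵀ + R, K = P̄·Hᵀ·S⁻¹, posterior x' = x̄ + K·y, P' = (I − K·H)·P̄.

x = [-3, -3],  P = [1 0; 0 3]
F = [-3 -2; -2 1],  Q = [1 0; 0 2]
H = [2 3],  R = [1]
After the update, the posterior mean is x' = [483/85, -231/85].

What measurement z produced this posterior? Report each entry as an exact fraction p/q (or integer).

x̄ = F·x = [15, 3]
P̄ = F·P·Fᵀ + Q = [22 0; 0 9]
S = H·P̄·Hᵀ + R = [170]
K = P̄·Hᵀ·S⁻¹ = [22/85; 27/170]
x' − x̄ = [-792/85, -486/85] = K·y
y = (KᵀK)⁻¹·Kᵀ·(x' − x̄) = [-36]
z = y + H·x̄ = [-36] + [39] = [3]

z = [3]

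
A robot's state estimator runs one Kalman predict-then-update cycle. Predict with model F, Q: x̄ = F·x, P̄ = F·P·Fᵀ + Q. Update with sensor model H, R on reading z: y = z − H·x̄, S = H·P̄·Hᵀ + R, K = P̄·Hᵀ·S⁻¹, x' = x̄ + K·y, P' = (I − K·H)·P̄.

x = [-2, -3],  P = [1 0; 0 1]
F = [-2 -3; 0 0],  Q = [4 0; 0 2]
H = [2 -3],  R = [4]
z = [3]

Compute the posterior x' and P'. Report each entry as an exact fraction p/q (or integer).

x̄ = F·x = [13, 0]
P̄ = F·P·Fᵀ + Q = [17 0; 0 2]
y = z − H·x̄ = [-23]
S = H·P̄·Hᵀ + R = [90]
K = P̄·Hᵀ·S⁻¹ = [17/45; -1/15]
x' = x̄ + K·y = [194/45, 23/15]
P' = (I − K·H)·P̄ = [187/45 34/15; 34/15 8/5]

x' = [194/45, 23/15]
P' = [187/45 34/15; 34/15 8/5]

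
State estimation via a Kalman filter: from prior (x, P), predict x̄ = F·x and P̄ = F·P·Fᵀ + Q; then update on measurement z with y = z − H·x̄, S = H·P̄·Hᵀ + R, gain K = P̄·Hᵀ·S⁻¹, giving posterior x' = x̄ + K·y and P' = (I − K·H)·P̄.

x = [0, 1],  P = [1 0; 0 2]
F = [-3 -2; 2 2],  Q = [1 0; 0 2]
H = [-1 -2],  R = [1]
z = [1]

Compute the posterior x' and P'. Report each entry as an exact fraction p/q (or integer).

x' = [-8/19, -4/19]
P' = [242/19 -126/19; -126/19 70/19]

x̄ = F·x = [-2, 2]
P̄ = F·P·Fᵀ + Q = [18 -14; -14 14]
y = z − H·x̄ = [3]
S = H·P̄·Hᵀ + R = [19]
K = P̄·Hᵀ·S⁻¹ = [10/19; -14/19]
x' = x̄ + K·y = [-8/19, -4/19]
P' = (I − K·H)·P̄ = [242/19 -126/19; -126/19 70/19]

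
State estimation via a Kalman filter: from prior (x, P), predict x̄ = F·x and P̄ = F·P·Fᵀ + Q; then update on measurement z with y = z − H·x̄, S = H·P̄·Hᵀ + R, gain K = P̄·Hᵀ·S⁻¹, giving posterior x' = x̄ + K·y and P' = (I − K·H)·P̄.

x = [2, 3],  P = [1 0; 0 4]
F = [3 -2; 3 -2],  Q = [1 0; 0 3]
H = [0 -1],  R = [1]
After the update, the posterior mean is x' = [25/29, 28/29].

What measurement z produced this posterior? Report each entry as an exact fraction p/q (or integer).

z = [-1]

x̄ = F·x = [0, 0]
P̄ = F·P·Fᵀ + Q = [26 25; 25 28]
S = H·P̄·Hᵀ + R = [29]
K = P̄·Hᵀ·S⁻¹ = [-25/29; -28/29]
x' − x̄ = [25/29, 28/29] = K·y
y = (KᵀK)⁻¹·Kᵀ·(x' − x̄) = [-1]
z = y + H·x̄ = [-1] + [0] = [-1]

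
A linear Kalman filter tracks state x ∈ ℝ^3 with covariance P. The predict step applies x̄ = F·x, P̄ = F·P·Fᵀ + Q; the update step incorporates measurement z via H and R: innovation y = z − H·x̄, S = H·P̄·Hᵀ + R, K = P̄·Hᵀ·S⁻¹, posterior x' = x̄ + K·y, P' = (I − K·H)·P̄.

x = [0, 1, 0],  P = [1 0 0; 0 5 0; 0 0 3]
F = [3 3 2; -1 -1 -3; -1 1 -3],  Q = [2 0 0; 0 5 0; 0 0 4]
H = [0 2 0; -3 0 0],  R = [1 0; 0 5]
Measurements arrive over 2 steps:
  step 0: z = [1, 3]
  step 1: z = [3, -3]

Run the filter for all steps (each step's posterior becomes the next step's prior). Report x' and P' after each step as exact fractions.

step 0: x' = [-1017/1061, 8081/15915, 11681/15915], P' = [580/1061 -4/1061 266/1061; -4/1061 11782/47745 12247/47745; 266/1061 12247/47745 769117/47745]
step 1: x' = [67816114/83498929, 3480484680/2421468941, 3709741572/2421468941], P' = [43570080/83498929 -860975/83498929 -12453595/83498929; -860975/83498929 596756969/2421468941 466446262/2421468941; -12453595/83498929 466446262/2421468941 22360948716/2421468941]

step 0: x̄ = F·x = [3, -1, 1]
step 0: P̄ = F·P·Fᵀ + Q = [68 -36 -6; -36 38 23; -6 23 37]
step 0: y = z − H·x̄ = [3, 12]
step 0: S = H·P̄·Hᵀ + R = [153 216; 216 617]
step 0: K = P̄·Hᵀ·S⁻¹ = [-8/1061 -348/1061; 23564/47745 12/5305; 24494/47745 -798/5305]
step 0: x' = x̄ + K·y = [-1017/1061, 8081/15915, 11681/15915]
step 0: P' = (I − K·H)·P̄ = [580/1061 -4/1061 266/1061; -4/1061 11782/47745 12247/47745; 266/1061 12247/47745 769117/47745]
step 1: x̄ = F·x = [368/3183, -27869/15915, -11707/15915]
step 1: P̄ = F·P·Fᵀ + Q = [760052/9549 -998731/9549 -975011/9549; -998731/9549 7343602/47745 7008191/47745; -975011/9549 7008191/47745 7149613/47745]
step 1: y = z − H·x̄ = [103483/15915, -2815/1061]
step 1: S = H·P̄·Hᵀ + R = [29422153/47745 1997462/3183; 1997462/3183 765357/1061]
step 1: K = P̄·Hᵀ·S⁻¹ = [-1721950/83498929 -26142048/83498929; 1193513938/2421468941 516585/83498929; 932892524/2421468941 7472157/83498929]
step 1: x' = x̄ + K·y = [67816114/83498929, 3480484680/2421468941, 3709741572/2421468941]
step 1: P' = (I − K·H)·P̄ = [43570080/83498929 -860975/83498929 -12453595/83498929; -860975/83498929 596756969/2421468941 466446262/2421468941; -12453595/83498929 466446262/2421468941 22360948716/2421468941]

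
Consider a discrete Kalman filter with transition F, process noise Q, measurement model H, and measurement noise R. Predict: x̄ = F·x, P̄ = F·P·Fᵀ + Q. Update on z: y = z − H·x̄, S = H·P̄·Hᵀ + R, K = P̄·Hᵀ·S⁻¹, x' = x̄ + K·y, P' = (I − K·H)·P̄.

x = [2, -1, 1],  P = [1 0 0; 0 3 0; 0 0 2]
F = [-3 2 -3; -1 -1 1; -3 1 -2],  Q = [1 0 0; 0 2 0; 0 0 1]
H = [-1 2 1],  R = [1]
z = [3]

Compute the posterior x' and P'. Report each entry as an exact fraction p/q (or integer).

x̄ = F·x = [-11, 0, -9]
P̄ = F·P·Fᵀ + Q = [40 -9 27; -9 8 -4; 27 -4 21]
y = z − H·x̄ = [1]
S = H·P̄·Hᵀ + R = [60]
K = P̄·Hᵀ·S⁻¹ = [-31/60; 7/20; -7/30]
x' = x̄ + K·y = [-691/60, 7/20, -277/30]
P' = (I − K·H)·P̄ = [1439/60 37/20 593/30; 37/20 13/20 9/10; 593/30 9/10 266/15]

x' = [-691/60, 7/20, -277/30]
P' = [1439/60 37/20 593/30; 37/20 13/20 9/10; 593/30 9/10 266/15]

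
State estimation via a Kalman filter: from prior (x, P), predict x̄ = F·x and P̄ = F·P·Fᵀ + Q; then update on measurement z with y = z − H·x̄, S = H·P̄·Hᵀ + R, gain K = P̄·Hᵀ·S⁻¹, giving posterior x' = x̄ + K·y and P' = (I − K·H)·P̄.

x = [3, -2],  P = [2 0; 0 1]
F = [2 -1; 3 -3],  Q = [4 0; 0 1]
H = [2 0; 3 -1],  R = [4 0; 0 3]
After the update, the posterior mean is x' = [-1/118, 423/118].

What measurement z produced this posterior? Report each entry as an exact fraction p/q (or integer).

x̄ = F·x = [8, 15]
P̄ = F·P·Fᵀ + Q = [13 15; 15 28]
S = H·P̄·Hᵀ + R = [56 48; 48 58]
K = P̄·Hᵀ·S⁻¹ = [89/236 6/59; 231/236 -61/118]
x' − x̄ = [-945/118, -1347/118] = K·y
y = (KᵀK)⁻¹·Kᵀ·(x' − x̄) = [-18, -12]
z = y + H·x̄ = [-18, -12] + [16, 9] = [-2, -3]

z = [-2, -3]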